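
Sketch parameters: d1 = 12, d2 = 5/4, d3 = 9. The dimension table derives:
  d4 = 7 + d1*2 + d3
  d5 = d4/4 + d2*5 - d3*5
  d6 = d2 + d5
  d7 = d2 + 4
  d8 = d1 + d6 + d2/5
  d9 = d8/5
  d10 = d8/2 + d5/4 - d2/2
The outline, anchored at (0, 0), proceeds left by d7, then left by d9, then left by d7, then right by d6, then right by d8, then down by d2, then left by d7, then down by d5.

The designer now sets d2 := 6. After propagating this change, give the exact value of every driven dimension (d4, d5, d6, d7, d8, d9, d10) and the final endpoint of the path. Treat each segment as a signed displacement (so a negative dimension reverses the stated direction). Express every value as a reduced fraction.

d4 = 40
d5 = -5
d6 = 1
d7 = 10
d8 = 71/5
d9 = 71/25
d10 = 57/20
endpoint = (-441/25, -1)

Apply edit: d2 := 6
  d4 = 7 + d1*2 + d3 = 40
  d5 = d4/4 + d2*5 - d3*5 = -5
  d6 = d2 + d5 = 1
  d7 = d2 + 4 = 10
  d8 = d1 + d6 + d2/5 = 71/5
  d9 = d8/5 = 71/25
  d10 = d8/2 + d5/4 - d2/2 = 57/20
Walk from origin (0, 0):
  seg 1: left by d7 = 10 → (-10, 0)
  seg 2: left by d9 = 71/25 → (-321/25, 0)
  seg 3: left by d7 = 10 → (-571/25, 0)
  seg 4: right by d6 = 1 → (-546/25, 0)
  seg 5: right by d8 = 71/5 → (-191/25, 0)
  seg 6: down by d2 = 6 → (-191/25, -6)
  seg 7: left by d7 = 10 → (-441/25, -6)
  seg 8: down by d5 = -5 → (-441/25, -1)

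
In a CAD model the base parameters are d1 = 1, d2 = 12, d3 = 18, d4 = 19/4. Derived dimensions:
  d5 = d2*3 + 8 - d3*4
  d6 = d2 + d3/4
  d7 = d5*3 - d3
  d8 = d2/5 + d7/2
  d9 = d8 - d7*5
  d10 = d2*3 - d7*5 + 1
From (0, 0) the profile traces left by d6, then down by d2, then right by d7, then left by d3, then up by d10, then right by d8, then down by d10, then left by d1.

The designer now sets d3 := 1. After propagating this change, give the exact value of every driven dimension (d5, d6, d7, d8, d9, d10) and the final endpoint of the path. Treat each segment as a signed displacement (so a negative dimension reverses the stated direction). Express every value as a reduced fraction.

Apply edit: d3 := 1
  d5 = d2*3 + 8 - d3*4 = 40
  d6 = d2 + d3/4 = 49/4
  d7 = d5*3 - d3 = 119
  d8 = d2/5 + d7/2 = 619/10
  d9 = d8 - d7*5 = -5331/10
  d10 = d2*3 - d7*5 + 1 = -558
Walk from origin (0, 0):
  seg 1: left by d6 = 49/4 → (-49/4, 0)
  seg 2: down by d2 = 12 → (-49/4, -12)
  seg 3: right by d7 = 119 → (427/4, -12)
  seg 4: left by d3 = 1 → (423/4, -12)
  seg 5: up by d10 = -558 → (423/4, -570)
  seg 6: right by d8 = 619/10 → (3353/20, -570)
  seg 7: down by d10 = -558 → (3353/20, -12)
  seg 8: left by d1 = 1 → (3333/20, -12)

d5 = 40
d6 = 49/4
d7 = 119
d8 = 619/10
d9 = -5331/10
d10 = -558
endpoint = (3333/20, -12)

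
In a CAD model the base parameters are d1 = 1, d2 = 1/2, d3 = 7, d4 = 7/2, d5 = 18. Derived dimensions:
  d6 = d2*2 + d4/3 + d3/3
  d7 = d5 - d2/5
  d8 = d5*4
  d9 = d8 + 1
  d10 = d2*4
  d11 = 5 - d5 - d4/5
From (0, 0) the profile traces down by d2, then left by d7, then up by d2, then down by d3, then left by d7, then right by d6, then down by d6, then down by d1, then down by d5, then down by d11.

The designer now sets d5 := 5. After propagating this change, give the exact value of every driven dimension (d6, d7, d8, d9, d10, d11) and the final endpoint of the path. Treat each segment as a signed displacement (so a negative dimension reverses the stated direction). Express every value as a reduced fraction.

d6 = 9/2
d7 = 49/10
d8 = 20
d9 = 21
d10 = 2
d11 = -7/10
endpoint = (-53/10, -84/5)

Apply edit: d5 := 5
  d6 = d2*2 + d4/3 + d3/3 = 9/2
  d7 = d5 - d2/5 = 49/10
  d8 = d5*4 = 20
  d9 = d8 + 1 = 21
  d10 = d2*4 = 2
  d11 = 5 - d5 - d4/5 = -7/10
Walk from origin (0, 0):
  seg 1: down by d2 = 1/2 → (0, -1/2)
  seg 2: left by d7 = 49/10 → (-49/10, -1/2)
  seg 3: up by d2 = 1/2 → (-49/10, 0)
  seg 4: down by d3 = 7 → (-49/10, -7)
  seg 5: left by d7 = 49/10 → (-49/5, -7)
  seg 6: right by d6 = 9/2 → (-53/10, -7)
  seg 7: down by d6 = 9/2 → (-53/10, -23/2)
  seg 8: down by d1 = 1 → (-53/10, -25/2)
  seg 9: down by d5 = 5 → (-53/10, -35/2)
  seg 10: down by d11 = -7/10 → (-53/10, -84/5)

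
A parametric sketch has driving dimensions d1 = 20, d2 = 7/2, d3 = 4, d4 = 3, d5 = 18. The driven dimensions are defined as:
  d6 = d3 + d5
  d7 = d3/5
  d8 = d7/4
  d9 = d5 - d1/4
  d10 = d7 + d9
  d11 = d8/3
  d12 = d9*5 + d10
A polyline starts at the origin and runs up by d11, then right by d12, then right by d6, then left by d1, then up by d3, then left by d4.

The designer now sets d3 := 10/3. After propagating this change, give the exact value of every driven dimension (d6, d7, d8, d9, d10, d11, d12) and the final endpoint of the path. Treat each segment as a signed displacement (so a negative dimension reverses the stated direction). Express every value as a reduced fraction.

d6 = 64/3
d7 = 2/3
d8 = 1/6
d9 = 13
d10 = 41/3
d11 = 1/18
d12 = 236/3
endpoint = (77, 61/18)

Apply edit: d3 := 10/3
  d6 = d3 + d5 = 64/3
  d7 = d3/5 = 2/3
  d8 = d7/4 = 1/6
  d9 = d5 - d1/4 = 13
  d10 = d7 + d9 = 41/3
  d11 = d8/3 = 1/18
  d12 = d9*5 + d10 = 236/3
Walk from origin (0, 0):
  seg 1: up by d11 = 1/18 → (0, 1/18)
  seg 2: right by d12 = 236/3 → (236/3, 1/18)
  seg 3: right by d6 = 64/3 → (100, 1/18)
  seg 4: left by d1 = 20 → (80, 1/18)
  seg 5: up by d3 = 10/3 → (80, 61/18)
  seg 6: left by d4 = 3 → (77, 61/18)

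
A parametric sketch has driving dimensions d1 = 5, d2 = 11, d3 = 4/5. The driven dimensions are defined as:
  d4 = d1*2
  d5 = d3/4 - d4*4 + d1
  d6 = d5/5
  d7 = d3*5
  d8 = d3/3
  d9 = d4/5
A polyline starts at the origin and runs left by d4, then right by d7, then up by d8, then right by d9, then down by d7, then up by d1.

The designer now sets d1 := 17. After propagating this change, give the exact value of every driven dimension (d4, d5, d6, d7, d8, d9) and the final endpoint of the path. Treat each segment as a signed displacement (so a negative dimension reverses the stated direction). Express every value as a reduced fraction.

Apply edit: d1 := 17
  d4 = d1*2 = 34
  d5 = d3/4 - d4*4 + d1 = -594/5
  d6 = d5/5 = -594/25
  d7 = d3*5 = 4
  d8 = d3/3 = 4/15
  d9 = d4/5 = 34/5
Walk from origin (0, 0):
  seg 1: left by d4 = 34 → (-34, 0)
  seg 2: right by d7 = 4 → (-30, 0)
  seg 3: up by d8 = 4/15 → (-30, 4/15)
  seg 4: right by d9 = 34/5 → (-116/5, 4/15)
  seg 5: down by d7 = 4 → (-116/5, -56/15)
  seg 6: up by d1 = 17 → (-116/5, 199/15)

d4 = 34
d5 = -594/5
d6 = -594/25
d7 = 4
d8 = 4/15
d9 = 34/5
endpoint = (-116/5, 199/15)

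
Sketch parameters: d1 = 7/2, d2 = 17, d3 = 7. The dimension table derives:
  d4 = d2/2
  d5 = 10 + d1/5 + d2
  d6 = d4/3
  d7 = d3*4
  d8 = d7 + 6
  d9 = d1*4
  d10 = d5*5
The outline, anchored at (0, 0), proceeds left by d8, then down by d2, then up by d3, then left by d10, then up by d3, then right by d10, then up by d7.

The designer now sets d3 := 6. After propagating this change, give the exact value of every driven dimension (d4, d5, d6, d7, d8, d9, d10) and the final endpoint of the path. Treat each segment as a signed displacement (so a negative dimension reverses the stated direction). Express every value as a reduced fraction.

d4 = 17/2
d5 = 277/10
d6 = 17/6
d7 = 24
d8 = 30
d9 = 14
d10 = 277/2
endpoint = (-30, 19)

Apply edit: d3 := 6
  d4 = d2/2 = 17/2
  d5 = 10 + d1/5 + d2 = 277/10
  d6 = d4/3 = 17/6
  d7 = d3*4 = 24
  d8 = d7 + 6 = 30
  d9 = d1*4 = 14
  d10 = d5*5 = 277/2
Walk from origin (0, 0):
  seg 1: left by d8 = 30 → (-30, 0)
  seg 2: down by d2 = 17 → (-30, -17)
  seg 3: up by d3 = 6 → (-30, -11)
  seg 4: left by d10 = 277/2 → (-337/2, -11)
  seg 5: up by d3 = 6 → (-337/2, -5)
  seg 6: right by d10 = 277/2 → (-30, -5)
  seg 7: up by d7 = 24 → (-30, 19)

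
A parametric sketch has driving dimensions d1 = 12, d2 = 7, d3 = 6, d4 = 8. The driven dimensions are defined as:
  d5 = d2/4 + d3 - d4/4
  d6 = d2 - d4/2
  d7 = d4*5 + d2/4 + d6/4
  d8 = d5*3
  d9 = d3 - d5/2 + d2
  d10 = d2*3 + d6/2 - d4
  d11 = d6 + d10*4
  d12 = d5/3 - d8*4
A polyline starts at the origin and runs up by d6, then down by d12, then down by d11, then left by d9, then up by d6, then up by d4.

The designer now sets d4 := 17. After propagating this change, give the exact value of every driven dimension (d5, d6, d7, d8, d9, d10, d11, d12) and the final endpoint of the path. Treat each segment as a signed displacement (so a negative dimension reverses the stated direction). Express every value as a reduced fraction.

d5 = 7/2
d6 = -3/2
d7 = 691/8
d8 = 21/2
d9 = 45/4
d10 = 13/4
d11 = 23/2
d12 = -245/6
endpoint = (-45/4, 130/3)

Apply edit: d4 := 17
  d5 = d2/4 + d3 - d4/4 = 7/2
  d6 = d2 - d4/2 = -3/2
  d7 = d4*5 + d2/4 + d6/4 = 691/8
  d8 = d5*3 = 21/2
  d9 = d3 - d5/2 + d2 = 45/4
  d10 = d2*3 + d6/2 - d4 = 13/4
  d11 = d6 + d10*4 = 23/2
  d12 = d5/3 - d8*4 = -245/6
Walk from origin (0, 0):
  seg 1: up by d6 = -3/2 → (0, -3/2)
  seg 2: down by d12 = -245/6 → (0, 118/3)
  seg 3: down by d11 = 23/2 → (0, 167/6)
  seg 4: left by d9 = 45/4 → (-45/4, 167/6)
  seg 5: up by d6 = -3/2 → (-45/4, 79/3)
  seg 6: up by d4 = 17 → (-45/4, 130/3)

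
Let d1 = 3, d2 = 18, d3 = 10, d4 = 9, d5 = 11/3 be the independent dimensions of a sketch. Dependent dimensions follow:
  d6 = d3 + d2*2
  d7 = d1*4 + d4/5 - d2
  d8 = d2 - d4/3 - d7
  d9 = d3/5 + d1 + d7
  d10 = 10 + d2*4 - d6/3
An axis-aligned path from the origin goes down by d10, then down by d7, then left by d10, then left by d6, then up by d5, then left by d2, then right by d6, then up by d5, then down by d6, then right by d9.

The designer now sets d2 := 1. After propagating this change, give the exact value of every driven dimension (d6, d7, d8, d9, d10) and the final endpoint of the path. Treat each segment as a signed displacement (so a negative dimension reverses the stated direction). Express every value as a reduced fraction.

Apply edit: d2 := 1
  d6 = d3 + d2*2 = 12
  d7 = d1*4 + d4/5 - d2 = 64/5
  d8 = d2 - d4/3 - d7 = -74/5
  d9 = d3/5 + d1 + d7 = 89/5
  d10 = 10 + d2*4 - d6/3 = 10
Walk from origin (0, 0):
  seg 1: down by d10 = 10 → (0, -10)
  seg 2: down by d7 = 64/5 → (0, -114/5)
  seg 3: left by d10 = 10 → (-10, -114/5)
  seg 4: left by d6 = 12 → (-22, -114/5)
  seg 5: up by d5 = 11/3 → (-22, -287/15)
  seg 6: left by d2 = 1 → (-23, -287/15)
  seg 7: right by d6 = 12 → (-11, -287/15)
  seg 8: up by d5 = 11/3 → (-11, -232/15)
  seg 9: down by d6 = 12 → (-11, -412/15)
  seg 10: right by d9 = 89/5 → (34/5, -412/15)

d6 = 12
d7 = 64/5
d8 = -74/5
d9 = 89/5
d10 = 10
endpoint = (34/5, -412/15)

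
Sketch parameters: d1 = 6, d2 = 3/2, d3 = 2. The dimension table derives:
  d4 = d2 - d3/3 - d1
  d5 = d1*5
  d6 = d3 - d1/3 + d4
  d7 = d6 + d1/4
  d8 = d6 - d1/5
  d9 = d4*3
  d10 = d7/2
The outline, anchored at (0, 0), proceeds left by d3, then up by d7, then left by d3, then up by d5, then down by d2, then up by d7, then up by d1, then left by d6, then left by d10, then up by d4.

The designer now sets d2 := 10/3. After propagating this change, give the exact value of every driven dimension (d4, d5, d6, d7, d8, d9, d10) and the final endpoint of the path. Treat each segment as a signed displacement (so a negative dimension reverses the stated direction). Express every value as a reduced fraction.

Apply edit: d2 := 10/3
  d4 = d2 - d3/3 - d1 = -10/3
  d5 = d1*5 = 30
  d6 = d3 - d1/3 + d4 = -10/3
  d7 = d6 + d1/4 = -11/6
  d8 = d6 - d1/5 = -68/15
  d9 = d4*3 = -10
  d10 = d7/2 = -11/12
Walk from origin (0, 0):
  seg 1: left by d3 = 2 → (-2, 0)
  seg 2: up by d7 = -11/6 → (-2, -11/6)
  seg 3: left by d3 = 2 → (-4, -11/6)
  seg 4: up by d5 = 30 → (-4, 169/6)
  seg 5: down by d2 = 10/3 → (-4, 149/6)
  seg 6: up by d7 = -11/6 → (-4, 23)
  seg 7: up by d1 = 6 → (-4, 29)
  seg 8: left by d6 = -10/3 → (-2/3, 29)
  seg 9: left by d10 = -11/12 → (1/4, 29)
  seg 10: up by d4 = -10/3 → (1/4, 77/3)

d4 = -10/3
d5 = 30
d6 = -10/3
d7 = -11/6
d8 = -68/15
d9 = -10
d10 = -11/12
endpoint = (1/4, 77/3)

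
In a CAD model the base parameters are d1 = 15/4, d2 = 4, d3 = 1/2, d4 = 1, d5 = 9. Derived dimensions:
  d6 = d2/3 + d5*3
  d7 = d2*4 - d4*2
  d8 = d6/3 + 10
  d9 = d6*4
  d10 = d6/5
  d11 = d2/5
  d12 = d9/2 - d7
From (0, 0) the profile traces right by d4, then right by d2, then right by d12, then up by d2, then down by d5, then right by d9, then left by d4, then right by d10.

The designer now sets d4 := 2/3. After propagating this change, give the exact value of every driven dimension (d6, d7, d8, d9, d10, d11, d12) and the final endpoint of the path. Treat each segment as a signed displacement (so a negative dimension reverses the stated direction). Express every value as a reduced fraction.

d6 = 85/3
d7 = 44/3
d8 = 175/9
d9 = 340/3
d10 = 17/3
d11 = 4/5
d12 = 42
endpoint = (165, -5)

Apply edit: d4 := 2/3
  d6 = d2/3 + d5*3 = 85/3
  d7 = d2*4 - d4*2 = 44/3
  d8 = d6/3 + 10 = 175/9
  d9 = d6*4 = 340/3
  d10 = d6/5 = 17/3
  d11 = d2/5 = 4/5
  d12 = d9/2 - d7 = 42
Walk from origin (0, 0):
  seg 1: right by d4 = 2/3 → (2/3, 0)
  seg 2: right by d2 = 4 → (14/3, 0)
  seg 3: right by d12 = 42 → (140/3, 0)
  seg 4: up by d2 = 4 → (140/3, 4)
  seg 5: down by d5 = 9 → (140/3, -5)
  seg 6: right by d9 = 340/3 → (160, -5)
  seg 7: left by d4 = 2/3 → (478/3, -5)
  seg 8: right by d10 = 17/3 → (165, -5)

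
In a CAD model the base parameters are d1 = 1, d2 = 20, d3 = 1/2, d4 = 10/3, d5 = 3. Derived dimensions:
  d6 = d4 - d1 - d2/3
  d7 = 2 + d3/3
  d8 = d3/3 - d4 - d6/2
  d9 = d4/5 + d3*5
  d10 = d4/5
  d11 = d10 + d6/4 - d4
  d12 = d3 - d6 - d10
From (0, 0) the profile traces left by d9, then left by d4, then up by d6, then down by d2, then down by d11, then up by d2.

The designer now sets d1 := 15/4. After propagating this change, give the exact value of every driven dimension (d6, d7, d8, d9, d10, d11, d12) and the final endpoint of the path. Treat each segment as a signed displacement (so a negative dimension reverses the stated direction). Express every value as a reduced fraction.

Apply edit: d1 := 15/4
  d6 = d4 - d1 - d2/3 = -85/12
  d7 = 2 + d3/3 = 13/6
  d8 = d3/3 - d4 - d6/2 = 3/8
  d9 = d4/5 + d3*5 = 19/6
  d10 = d4/5 = 2/3
  d11 = d10 + d6/4 - d4 = -71/16
  d12 = d3 - d6 - d10 = 83/12
Walk from origin (0, 0):
  seg 1: left by d9 = 19/6 → (-19/6, 0)
  seg 2: left by d4 = 10/3 → (-13/2, 0)
  seg 3: up by d6 = -85/12 → (-13/2, -85/12)
  seg 4: down by d2 = 20 → (-13/2, -325/12)
  seg 5: down by d11 = -71/16 → (-13/2, -1087/48)
  seg 6: up by d2 = 20 → (-13/2, -127/48)

d6 = -85/12
d7 = 13/6
d8 = 3/8
d9 = 19/6
d10 = 2/3
d11 = -71/16
d12 = 83/12
endpoint = (-13/2, -127/48)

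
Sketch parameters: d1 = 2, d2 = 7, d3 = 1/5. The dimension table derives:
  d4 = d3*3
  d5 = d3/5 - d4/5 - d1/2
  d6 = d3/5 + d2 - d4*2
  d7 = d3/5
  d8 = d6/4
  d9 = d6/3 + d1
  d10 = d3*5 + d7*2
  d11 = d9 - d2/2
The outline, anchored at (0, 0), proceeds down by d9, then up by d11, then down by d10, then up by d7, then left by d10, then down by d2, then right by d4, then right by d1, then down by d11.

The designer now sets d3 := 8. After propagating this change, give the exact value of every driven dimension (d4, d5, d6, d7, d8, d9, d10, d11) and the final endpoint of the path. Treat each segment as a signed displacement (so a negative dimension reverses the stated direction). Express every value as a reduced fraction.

Apply edit: d3 := 8
  d4 = d3*3 = 24
  d5 = d3/5 - d4/5 - d1/2 = -21/5
  d6 = d3/5 + d2 - d4*2 = -197/5
  d7 = d3/5 = 8/5
  d8 = d6/4 = -197/20
  d9 = d6/3 + d1 = -167/15
  d10 = d3*5 + d7*2 = 216/5
  d11 = d9 - d2/2 = -439/30
Walk from origin (0, 0):
  seg 1: down by d9 = -167/15 → (0, 167/15)
  seg 2: up by d11 = -439/30 → (0, -7/2)
  seg 3: down by d10 = 216/5 → (0, -467/10)
  seg 4: up by d7 = 8/5 → (0, -451/10)
  seg 5: left by d10 = 216/5 → (-216/5, -451/10)
  seg 6: down by d2 = 7 → (-216/5, -521/10)
  seg 7: right by d4 = 24 → (-96/5, -521/10)
  seg 8: right by d1 = 2 → (-86/5, -521/10)
  seg 9: down by d11 = -439/30 → (-86/5, -562/15)

d4 = 24
d5 = -21/5
d6 = -197/5
d7 = 8/5
d8 = -197/20
d9 = -167/15
d10 = 216/5
d11 = -439/30
endpoint = (-86/5, -562/15)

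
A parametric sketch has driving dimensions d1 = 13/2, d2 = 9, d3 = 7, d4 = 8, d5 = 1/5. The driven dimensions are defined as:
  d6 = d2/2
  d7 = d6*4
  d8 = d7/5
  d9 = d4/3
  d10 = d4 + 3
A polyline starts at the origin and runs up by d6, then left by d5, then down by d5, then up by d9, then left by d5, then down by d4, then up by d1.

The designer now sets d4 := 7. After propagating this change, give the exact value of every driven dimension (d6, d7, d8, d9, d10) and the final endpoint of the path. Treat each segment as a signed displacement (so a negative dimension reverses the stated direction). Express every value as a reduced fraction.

d6 = 9/2
d7 = 18
d8 = 18/5
d9 = 7/3
d10 = 10
endpoint = (-2/5, 92/15)

Apply edit: d4 := 7
  d6 = d2/2 = 9/2
  d7 = d6*4 = 18
  d8 = d7/5 = 18/5
  d9 = d4/3 = 7/3
  d10 = d4 + 3 = 10
Walk from origin (0, 0):
  seg 1: up by d6 = 9/2 → (0, 9/2)
  seg 2: left by d5 = 1/5 → (-1/5, 9/2)
  seg 3: down by d5 = 1/5 → (-1/5, 43/10)
  seg 4: up by d9 = 7/3 → (-1/5, 199/30)
  seg 5: left by d5 = 1/5 → (-2/5, 199/30)
  seg 6: down by d4 = 7 → (-2/5, -11/30)
  seg 7: up by d1 = 13/2 → (-2/5, 92/15)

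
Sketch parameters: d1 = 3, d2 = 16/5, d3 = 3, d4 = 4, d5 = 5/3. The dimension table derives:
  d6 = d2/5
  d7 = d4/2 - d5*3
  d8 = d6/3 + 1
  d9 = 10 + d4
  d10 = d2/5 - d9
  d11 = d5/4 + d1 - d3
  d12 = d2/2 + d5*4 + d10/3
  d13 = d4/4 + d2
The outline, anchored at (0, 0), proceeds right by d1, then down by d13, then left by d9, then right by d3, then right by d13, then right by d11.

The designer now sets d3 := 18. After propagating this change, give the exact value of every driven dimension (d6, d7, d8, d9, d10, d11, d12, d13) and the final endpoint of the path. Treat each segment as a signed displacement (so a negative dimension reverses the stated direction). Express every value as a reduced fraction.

d6 = 16/25
d7 = -3
d8 = 91/75
d9 = 14
d10 = -334/25
d11 = -175/12
d12 = 286/75
d13 = 21/5
endpoint = (-203/60, -21/5)

Apply edit: d3 := 18
  d6 = d2/5 = 16/25
  d7 = d4/2 - d5*3 = -3
  d8 = d6/3 + 1 = 91/75
  d9 = 10 + d4 = 14
  d10 = d2/5 - d9 = -334/25
  d11 = d5/4 + d1 - d3 = -175/12
  d12 = d2/2 + d5*4 + d10/3 = 286/75
  d13 = d4/4 + d2 = 21/5
Walk from origin (0, 0):
  seg 1: right by d1 = 3 → (3, 0)
  seg 2: down by d13 = 21/5 → (3, -21/5)
  seg 3: left by d9 = 14 → (-11, -21/5)
  seg 4: right by d3 = 18 → (7, -21/5)
  seg 5: right by d13 = 21/5 → (56/5, -21/5)
  seg 6: right by d11 = -175/12 → (-203/60, -21/5)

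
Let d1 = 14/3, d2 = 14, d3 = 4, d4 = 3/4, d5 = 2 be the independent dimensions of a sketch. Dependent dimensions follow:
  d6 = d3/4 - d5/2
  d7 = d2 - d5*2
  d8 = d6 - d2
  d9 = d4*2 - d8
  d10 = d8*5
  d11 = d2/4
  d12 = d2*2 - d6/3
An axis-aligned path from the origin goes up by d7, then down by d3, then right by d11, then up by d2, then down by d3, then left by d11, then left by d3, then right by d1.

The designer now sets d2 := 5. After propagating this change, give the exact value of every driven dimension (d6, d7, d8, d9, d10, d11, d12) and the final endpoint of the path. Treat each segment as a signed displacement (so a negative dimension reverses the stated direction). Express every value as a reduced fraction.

Apply edit: d2 := 5
  d6 = d3/4 - d5/2 = 0
  d7 = d2 - d5*2 = 1
  d8 = d6 - d2 = -5
  d9 = d4*2 - d8 = 13/2
  d10 = d8*5 = -25
  d11 = d2/4 = 5/4
  d12 = d2*2 - d6/3 = 10
Walk from origin (0, 0):
  seg 1: up by d7 = 1 → (0, 1)
  seg 2: down by d3 = 4 → (0, -3)
  seg 3: right by d11 = 5/4 → (5/4, -3)
  seg 4: up by d2 = 5 → (5/4, 2)
  seg 5: down by d3 = 4 → (5/4, -2)
  seg 6: left by d11 = 5/4 → (0, -2)
  seg 7: left by d3 = 4 → (-4, -2)
  seg 8: right by d1 = 14/3 → (2/3, -2)

d6 = 0
d7 = 1
d8 = -5
d9 = 13/2
d10 = -25
d11 = 5/4
d12 = 10
endpoint = (2/3, -2)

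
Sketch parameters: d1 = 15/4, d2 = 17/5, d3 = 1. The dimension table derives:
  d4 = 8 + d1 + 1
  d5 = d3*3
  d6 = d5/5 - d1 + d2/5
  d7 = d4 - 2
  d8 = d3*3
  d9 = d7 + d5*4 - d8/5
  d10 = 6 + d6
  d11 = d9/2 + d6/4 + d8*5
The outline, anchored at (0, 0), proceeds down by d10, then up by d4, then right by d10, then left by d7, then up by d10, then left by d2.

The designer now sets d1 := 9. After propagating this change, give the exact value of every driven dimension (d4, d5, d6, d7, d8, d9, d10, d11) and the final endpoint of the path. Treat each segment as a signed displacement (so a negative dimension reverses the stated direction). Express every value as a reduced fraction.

d4 = 18
d5 = 3
d6 = -193/25
d7 = 16
d8 = 3
d9 = 137/5
d10 = -43/25
d11 = 2677/100
endpoint = (-528/25, 18)

Apply edit: d1 := 9
  d4 = 8 + d1 + 1 = 18
  d5 = d3*3 = 3
  d6 = d5/5 - d1 + d2/5 = -193/25
  d7 = d4 - 2 = 16
  d8 = d3*3 = 3
  d9 = d7 + d5*4 - d8/5 = 137/5
  d10 = 6 + d6 = -43/25
  d11 = d9/2 + d6/4 + d8*5 = 2677/100
Walk from origin (0, 0):
  seg 1: down by d10 = -43/25 → (0, 43/25)
  seg 2: up by d4 = 18 → (0, 493/25)
  seg 3: right by d10 = -43/25 → (-43/25, 493/25)
  seg 4: left by d7 = 16 → (-443/25, 493/25)
  seg 5: up by d10 = -43/25 → (-443/25, 18)
  seg 6: left by d2 = 17/5 → (-528/25, 18)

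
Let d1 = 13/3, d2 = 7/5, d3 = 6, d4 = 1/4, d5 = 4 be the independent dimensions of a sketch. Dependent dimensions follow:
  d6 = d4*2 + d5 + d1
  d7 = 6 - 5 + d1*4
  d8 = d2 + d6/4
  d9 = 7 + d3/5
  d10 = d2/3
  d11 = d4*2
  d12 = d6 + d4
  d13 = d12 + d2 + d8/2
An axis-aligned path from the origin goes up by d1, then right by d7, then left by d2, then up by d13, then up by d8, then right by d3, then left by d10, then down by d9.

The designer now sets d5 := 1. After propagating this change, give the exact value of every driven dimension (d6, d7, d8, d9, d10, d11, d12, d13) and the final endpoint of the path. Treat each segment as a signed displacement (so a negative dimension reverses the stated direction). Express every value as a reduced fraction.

d6 = 35/6
d7 = 55/3
d8 = 343/120
d9 = 41/5
d10 = 7/15
d11 = 1/2
d12 = 73/12
d13 = 713/80
endpoint = (337/15, 1897/240)

Apply edit: d5 := 1
  d6 = d4*2 + d5 + d1 = 35/6
  d7 = 6 - 5 + d1*4 = 55/3
  d8 = d2 + d6/4 = 343/120
  d9 = 7 + d3/5 = 41/5
  d10 = d2/3 = 7/15
  d11 = d4*2 = 1/2
  d12 = d6 + d4 = 73/12
  d13 = d12 + d2 + d8/2 = 713/80
Walk from origin (0, 0):
  seg 1: up by d1 = 13/3 → (0, 13/3)
  seg 2: right by d7 = 55/3 → (55/3, 13/3)
  seg 3: left by d2 = 7/5 → (254/15, 13/3)
  seg 4: up by d13 = 713/80 → (254/15, 3179/240)
  seg 5: up by d8 = 343/120 → (254/15, 773/48)
  seg 6: right by d3 = 6 → (344/15, 773/48)
  seg 7: left by d10 = 7/15 → (337/15, 773/48)
  seg 8: down by d9 = 41/5 → (337/15, 1897/240)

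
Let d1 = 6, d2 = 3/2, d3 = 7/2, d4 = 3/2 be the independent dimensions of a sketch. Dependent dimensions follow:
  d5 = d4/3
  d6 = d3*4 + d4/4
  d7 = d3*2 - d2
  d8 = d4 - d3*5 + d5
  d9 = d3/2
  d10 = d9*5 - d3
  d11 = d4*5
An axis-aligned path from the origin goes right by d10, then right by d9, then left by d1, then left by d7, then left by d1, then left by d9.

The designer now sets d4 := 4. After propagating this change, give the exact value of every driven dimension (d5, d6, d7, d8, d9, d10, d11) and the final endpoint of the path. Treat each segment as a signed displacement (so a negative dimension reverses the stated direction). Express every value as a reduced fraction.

Apply edit: d4 := 4
  d5 = d4/3 = 4/3
  d6 = d3*4 + d4/4 = 15
  d7 = d3*2 - d2 = 11/2
  d8 = d4 - d3*5 + d5 = -73/6
  d9 = d3/2 = 7/4
  d10 = d9*5 - d3 = 21/4
  d11 = d4*5 = 20
Walk from origin (0, 0):
  seg 1: right by d10 = 21/4 → (21/4, 0)
  seg 2: right by d9 = 7/4 → (7, 0)
  seg 3: left by d1 = 6 → (1, 0)
  seg 4: left by d7 = 11/2 → (-9/2, 0)
  seg 5: left by d1 = 6 → (-21/2, 0)
  seg 6: left by d9 = 7/4 → (-49/4, 0)

d5 = 4/3
d6 = 15
d7 = 11/2
d8 = -73/6
d9 = 7/4
d10 = 21/4
d11 = 20
endpoint = (-49/4, 0)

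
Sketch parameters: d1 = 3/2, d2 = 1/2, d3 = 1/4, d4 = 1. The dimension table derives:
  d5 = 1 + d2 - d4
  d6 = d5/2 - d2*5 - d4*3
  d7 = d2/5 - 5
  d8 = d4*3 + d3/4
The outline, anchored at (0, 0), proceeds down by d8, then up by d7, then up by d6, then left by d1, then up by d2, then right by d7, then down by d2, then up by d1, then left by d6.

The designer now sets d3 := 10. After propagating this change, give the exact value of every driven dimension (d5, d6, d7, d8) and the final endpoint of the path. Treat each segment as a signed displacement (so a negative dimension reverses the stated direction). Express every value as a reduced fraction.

d5 = 1/2
d6 = -21/4
d7 = -49/10
d8 = 11/2
endpoint = (-23/20, -283/20)

Apply edit: d3 := 10
  d5 = 1 + d2 - d4 = 1/2
  d6 = d5/2 - d2*5 - d4*3 = -21/4
  d7 = d2/5 - 5 = -49/10
  d8 = d4*3 + d3/4 = 11/2
Walk from origin (0, 0):
  seg 1: down by d8 = 11/2 → (0, -11/2)
  seg 2: up by d7 = -49/10 → (0, -52/5)
  seg 3: up by d6 = -21/4 → (0, -313/20)
  seg 4: left by d1 = 3/2 → (-3/2, -313/20)
  seg 5: up by d2 = 1/2 → (-3/2, -303/20)
  seg 6: right by d7 = -49/10 → (-32/5, -303/20)
  seg 7: down by d2 = 1/2 → (-32/5, -313/20)
  seg 8: up by d1 = 3/2 → (-32/5, -283/20)
  seg 9: left by d6 = -21/4 → (-23/20, -283/20)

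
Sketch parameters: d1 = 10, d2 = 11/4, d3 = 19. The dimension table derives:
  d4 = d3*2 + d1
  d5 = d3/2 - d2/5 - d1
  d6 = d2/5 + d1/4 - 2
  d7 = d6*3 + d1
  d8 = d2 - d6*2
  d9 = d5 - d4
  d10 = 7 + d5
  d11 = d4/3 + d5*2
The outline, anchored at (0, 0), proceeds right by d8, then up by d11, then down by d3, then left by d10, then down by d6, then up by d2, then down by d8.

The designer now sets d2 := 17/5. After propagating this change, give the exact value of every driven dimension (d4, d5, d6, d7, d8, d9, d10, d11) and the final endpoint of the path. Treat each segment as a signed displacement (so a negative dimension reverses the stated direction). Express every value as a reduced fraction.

Apply edit: d2 := 17/5
  d4 = d3*2 + d1 = 48
  d5 = d3/2 - d2/5 - d1 = -59/50
  d6 = d2/5 + d1/4 - 2 = 59/50
  d7 = d6*3 + d1 = 677/50
  d8 = d2 - d6*2 = 26/25
  d9 = d5 - d4 = -2459/50
  d10 = 7 + d5 = 291/50
  d11 = d4/3 + d5*2 = 341/25
Walk from origin (0, 0):
  seg 1: right by d8 = 26/25 → (26/25, 0)
  seg 2: up by d11 = 341/25 → (26/25, 341/25)
  seg 3: down by d3 = 19 → (26/25, -134/25)
  seg 4: left by d10 = 291/50 → (-239/50, -134/25)
  seg 5: down by d6 = 59/50 → (-239/50, -327/50)
  seg 6: up by d2 = 17/5 → (-239/50, -157/50)
  seg 7: down by d8 = 26/25 → (-239/50, -209/50)

d4 = 48
d5 = -59/50
d6 = 59/50
d7 = 677/50
d8 = 26/25
d9 = -2459/50
d10 = 291/50
d11 = 341/25
endpoint = (-239/50, -209/50)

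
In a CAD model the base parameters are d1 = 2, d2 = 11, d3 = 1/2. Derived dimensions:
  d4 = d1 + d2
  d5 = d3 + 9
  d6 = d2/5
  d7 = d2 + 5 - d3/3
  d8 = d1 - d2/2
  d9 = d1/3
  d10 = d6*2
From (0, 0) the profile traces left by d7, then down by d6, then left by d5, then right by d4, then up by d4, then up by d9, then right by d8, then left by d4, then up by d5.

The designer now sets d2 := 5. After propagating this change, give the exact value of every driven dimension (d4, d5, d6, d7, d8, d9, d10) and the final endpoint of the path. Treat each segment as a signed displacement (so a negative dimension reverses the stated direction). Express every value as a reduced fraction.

Apply edit: d2 := 5
  d4 = d1 + d2 = 7
  d5 = d3 + 9 = 19/2
  d6 = d2/5 = 1
  d7 = d2 + 5 - d3/3 = 59/6
  d8 = d1 - d2/2 = -1/2
  d9 = d1/3 = 2/3
  d10 = d6*2 = 2
Walk from origin (0, 0):
  seg 1: left by d7 = 59/6 → (-59/6, 0)
  seg 2: down by d6 = 1 → (-59/6, -1)
  seg 3: left by d5 = 19/2 → (-58/3, -1)
  seg 4: right by d4 = 7 → (-37/3, -1)
  seg 5: up by d4 = 7 → (-37/3, 6)
  seg 6: up by d9 = 2/3 → (-37/3, 20/3)
  seg 7: right by d8 = -1/2 → (-77/6, 20/3)
  seg 8: left by d4 = 7 → (-119/6, 20/3)
  seg 9: up by d5 = 19/2 → (-119/6, 97/6)

d4 = 7
d5 = 19/2
d6 = 1
d7 = 59/6
d8 = -1/2
d9 = 2/3
d10 = 2
endpoint = (-119/6, 97/6)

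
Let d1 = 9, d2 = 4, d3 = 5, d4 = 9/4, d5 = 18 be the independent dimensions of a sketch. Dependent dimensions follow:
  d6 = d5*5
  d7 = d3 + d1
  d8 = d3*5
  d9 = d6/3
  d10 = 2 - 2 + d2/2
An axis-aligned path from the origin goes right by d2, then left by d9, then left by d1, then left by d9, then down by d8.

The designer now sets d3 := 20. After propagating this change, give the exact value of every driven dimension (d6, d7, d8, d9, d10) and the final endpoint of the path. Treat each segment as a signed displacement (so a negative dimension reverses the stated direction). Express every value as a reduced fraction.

Apply edit: d3 := 20
  d6 = d5*5 = 90
  d7 = d3 + d1 = 29
  d8 = d3*5 = 100
  d9 = d6/3 = 30
  d10 = 2 - 2 + d2/2 = 2
Walk from origin (0, 0):
  seg 1: right by d2 = 4 → (4, 0)
  seg 2: left by d9 = 30 → (-26, 0)
  seg 3: left by d1 = 9 → (-35, 0)
  seg 4: left by d9 = 30 → (-65, 0)
  seg 5: down by d8 = 100 → (-65, -100)

d6 = 90
d7 = 29
d8 = 100
d9 = 30
d10 = 2
endpoint = (-65, -100)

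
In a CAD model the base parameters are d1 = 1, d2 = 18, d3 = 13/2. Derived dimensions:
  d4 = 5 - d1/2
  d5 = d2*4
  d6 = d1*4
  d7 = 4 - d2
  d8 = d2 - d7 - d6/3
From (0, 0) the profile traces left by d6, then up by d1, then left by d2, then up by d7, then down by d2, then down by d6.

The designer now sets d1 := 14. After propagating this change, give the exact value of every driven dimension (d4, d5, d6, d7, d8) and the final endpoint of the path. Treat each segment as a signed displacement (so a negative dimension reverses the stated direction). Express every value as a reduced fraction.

d4 = -2
d5 = 72
d6 = 56
d7 = -14
d8 = 40/3
endpoint = (-74, -74)

Apply edit: d1 := 14
  d4 = 5 - d1/2 = -2
  d5 = d2*4 = 72
  d6 = d1*4 = 56
  d7 = 4 - d2 = -14
  d8 = d2 - d7 - d6/3 = 40/3
Walk from origin (0, 0):
  seg 1: left by d6 = 56 → (-56, 0)
  seg 2: up by d1 = 14 → (-56, 14)
  seg 3: left by d2 = 18 → (-74, 14)
  seg 4: up by d7 = -14 → (-74, 0)
  seg 5: down by d2 = 18 → (-74, -18)
  seg 6: down by d6 = 56 → (-74, -74)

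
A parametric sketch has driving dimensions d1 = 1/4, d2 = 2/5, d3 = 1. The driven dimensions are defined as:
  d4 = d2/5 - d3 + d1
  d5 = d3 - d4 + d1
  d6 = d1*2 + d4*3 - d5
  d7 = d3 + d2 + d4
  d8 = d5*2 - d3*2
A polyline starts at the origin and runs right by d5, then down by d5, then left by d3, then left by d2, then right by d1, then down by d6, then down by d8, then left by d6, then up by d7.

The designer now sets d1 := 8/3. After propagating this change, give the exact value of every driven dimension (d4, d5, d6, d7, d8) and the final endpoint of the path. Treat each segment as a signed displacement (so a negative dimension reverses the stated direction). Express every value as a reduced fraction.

Apply edit: d1 := 8/3
  d4 = d2/5 - d3 + d1 = 131/75
  d5 = d3 - d4 + d1 = 48/25
  d6 = d1*2 + d4*3 - d5 = 649/75
  d7 = d3 + d2 + d4 = 236/75
  d8 = d5*2 - d3*2 = 46/25
Walk from origin (0, 0):
  seg 1: right by d5 = 48/25 → (48/25, 0)
  seg 2: down by d5 = 48/25 → (48/25, -48/25)
  seg 3: left by d3 = 1 → (23/25, -48/25)
  seg 4: left by d2 = 2/5 → (13/25, -48/25)
  seg 5: right by d1 = 8/3 → (239/75, -48/25)
  seg 6: down by d6 = 649/75 → (239/75, -793/75)
  seg 7: down by d8 = 46/25 → (239/75, -931/75)
  seg 8: left by d6 = 649/75 → (-82/15, -931/75)
  seg 9: up by d7 = 236/75 → (-82/15, -139/15)

d4 = 131/75
d5 = 48/25
d6 = 649/75
d7 = 236/75
d8 = 46/25
endpoint = (-82/15, -139/15)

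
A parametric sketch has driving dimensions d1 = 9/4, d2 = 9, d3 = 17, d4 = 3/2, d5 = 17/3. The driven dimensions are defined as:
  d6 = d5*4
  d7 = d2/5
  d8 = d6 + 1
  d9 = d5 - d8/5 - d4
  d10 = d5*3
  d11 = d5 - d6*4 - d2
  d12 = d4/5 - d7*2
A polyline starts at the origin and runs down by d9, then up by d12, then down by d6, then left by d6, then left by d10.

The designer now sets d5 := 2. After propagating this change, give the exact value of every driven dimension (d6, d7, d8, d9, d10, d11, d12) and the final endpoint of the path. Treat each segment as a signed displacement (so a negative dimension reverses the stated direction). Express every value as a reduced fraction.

Apply edit: d5 := 2
  d6 = d5*4 = 8
  d7 = d2/5 = 9/5
  d8 = d6 + 1 = 9
  d9 = d5 - d8/5 - d4 = -13/10
  d10 = d5*3 = 6
  d11 = d5 - d6*4 - d2 = -39
  d12 = d4/5 - d7*2 = -33/10
Walk from origin (0, 0):
  seg 1: down by d9 = -13/10 → (0, 13/10)
  seg 2: up by d12 = -33/10 → (0, -2)
  seg 3: down by d6 = 8 → (0, -10)
  seg 4: left by d6 = 8 → (-8, -10)
  seg 5: left by d10 = 6 → (-14, -10)

d6 = 8
d7 = 9/5
d8 = 9
d9 = -13/10
d10 = 6
d11 = -39
d12 = -33/10
endpoint = (-14, -10)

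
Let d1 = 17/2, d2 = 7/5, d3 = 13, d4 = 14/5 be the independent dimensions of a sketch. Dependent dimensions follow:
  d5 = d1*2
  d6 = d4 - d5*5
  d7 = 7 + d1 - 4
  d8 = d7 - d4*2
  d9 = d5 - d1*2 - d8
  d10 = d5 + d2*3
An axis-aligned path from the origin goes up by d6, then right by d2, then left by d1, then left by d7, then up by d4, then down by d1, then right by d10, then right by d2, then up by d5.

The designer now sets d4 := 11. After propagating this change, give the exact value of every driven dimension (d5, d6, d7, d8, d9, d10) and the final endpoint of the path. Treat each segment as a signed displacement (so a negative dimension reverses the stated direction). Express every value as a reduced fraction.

d5 = 17
d6 = -74
d7 = 23/2
d8 = -21/2
d9 = 21/2
d10 = 106/5
endpoint = (4, -109/2)

Apply edit: d4 := 11
  d5 = d1*2 = 17
  d6 = d4 - d5*5 = -74
  d7 = 7 + d1 - 4 = 23/2
  d8 = d7 - d4*2 = -21/2
  d9 = d5 - d1*2 - d8 = 21/2
  d10 = d5 + d2*3 = 106/5
Walk from origin (0, 0):
  seg 1: up by d6 = -74 → (0, -74)
  seg 2: right by d2 = 7/5 → (7/5, -74)
  seg 3: left by d1 = 17/2 → (-71/10, -74)
  seg 4: left by d7 = 23/2 → (-93/5, -74)
  seg 5: up by d4 = 11 → (-93/5, -63)
  seg 6: down by d1 = 17/2 → (-93/5, -143/2)
  seg 7: right by d10 = 106/5 → (13/5, -143/2)
  seg 8: right by d2 = 7/5 → (4, -143/2)
  seg 9: up by d5 = 17 → (4, -109/2)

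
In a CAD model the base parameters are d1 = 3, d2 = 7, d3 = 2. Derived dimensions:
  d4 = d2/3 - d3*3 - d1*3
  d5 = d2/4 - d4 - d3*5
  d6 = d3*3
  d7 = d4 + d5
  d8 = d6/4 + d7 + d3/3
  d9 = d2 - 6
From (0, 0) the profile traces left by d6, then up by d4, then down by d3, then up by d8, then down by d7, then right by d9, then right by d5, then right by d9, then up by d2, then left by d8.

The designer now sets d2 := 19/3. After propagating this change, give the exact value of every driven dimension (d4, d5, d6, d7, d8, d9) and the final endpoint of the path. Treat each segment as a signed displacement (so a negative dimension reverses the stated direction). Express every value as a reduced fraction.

d4 = -116/9
d5 = 161/36
d6 = 6
d7 = -101/12
d8 = -25/4
d9 = 1/3
endpoint = (97/18, -115/18)

Apply edit: d2 := 19/3
  d4 = d2/3 - d3*3 - d1*3 = -116/9
  d5 = d2/4 - d4 - d3*5 = 161/36
  d6 = d3*3 = 6
  d7 = d4 + d5 = -101/12
  d8 = d6/4 + d7 + d3/3 = -25/4
  d9 = d2 - 6 = 1/3
Walk from origin (0, 0):
  seg 1: left by d6 = 6 → (-6, 0)
  seg 2: up by d4 = -116/9 → (-6, -116/9)
  seg 3: down by d3 = 2 → (-6, -134/9)
  seg 4: up by d8 = -25/4 → (-6, -761/36)
  seg 5: down by d7 = -101/12 → (-6, -229/18)
  seg 6: right by d9 = 1/3 → (-17/3, -229/18)
  seg 7: right by d5 = 161/36 → (-43/36, -229/18)
  seg 8: right by d9 = 1/3 → (-31/36, -229/18)
  seg 9: up by d2 = 19/3 → (-31/36, -115/18)
  seg 10: left by d8 = -25/4 → (97/18, -115/18)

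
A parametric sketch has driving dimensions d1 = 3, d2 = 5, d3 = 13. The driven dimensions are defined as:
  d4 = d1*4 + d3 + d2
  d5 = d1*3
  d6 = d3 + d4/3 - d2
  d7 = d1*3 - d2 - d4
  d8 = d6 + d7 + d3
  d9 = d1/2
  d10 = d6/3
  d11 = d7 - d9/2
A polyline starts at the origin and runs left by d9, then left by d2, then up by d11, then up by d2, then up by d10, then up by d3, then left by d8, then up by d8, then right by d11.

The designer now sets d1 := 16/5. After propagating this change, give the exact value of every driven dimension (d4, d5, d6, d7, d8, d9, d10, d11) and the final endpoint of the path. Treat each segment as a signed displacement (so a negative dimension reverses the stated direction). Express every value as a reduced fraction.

Apply edit: d1 := 16/5
  d4 = d1*4 + d3 + d2 = 154/5
  d5 = d1*3 = 48/5
  d6 = d3 + d4/3 - d2 = 274/15
  d7 = d1*3 - d2 - d4 = -131/5
  d8 = d6 + d7 + d3 = 76/15
  d9 = d1/2 = 8/5
  d10 = d6/3 = 274/45
  d11 = d7 - d9/2 = -27
Walk from origin (0, 0):
  seg 1: left by d9 = 8/5 → (-8/5, 0)
  seg 2: left by d2 = 5 → (-33/5, 0)
  seg 3: up by d11 = -27 → (-33/5, -27)
  seg 4: up by d2 = 5 → (-33/5, -22)
  seg 5: up by d10 = 274/45 → (-33/5, -716/45)
  seg 6: up by d3 = 13 → (-33/5, -131/45)
  seg 7: left by d8 = 76/15 → (-35/3, -131/45)
  seg 8: up by d8 = 76/15 → (-35/3, 97/45)
  seg 9: right by d11 = -27 → (-116/3, 97/45)

d4 = 154/5
d5 = 48/5
d6 = 274/15
d7 = -131/5
d8 = 76/15
d9 = 8/5
d10 = 274/45
d11 = -27
endpoint = (-116/3, 97/45)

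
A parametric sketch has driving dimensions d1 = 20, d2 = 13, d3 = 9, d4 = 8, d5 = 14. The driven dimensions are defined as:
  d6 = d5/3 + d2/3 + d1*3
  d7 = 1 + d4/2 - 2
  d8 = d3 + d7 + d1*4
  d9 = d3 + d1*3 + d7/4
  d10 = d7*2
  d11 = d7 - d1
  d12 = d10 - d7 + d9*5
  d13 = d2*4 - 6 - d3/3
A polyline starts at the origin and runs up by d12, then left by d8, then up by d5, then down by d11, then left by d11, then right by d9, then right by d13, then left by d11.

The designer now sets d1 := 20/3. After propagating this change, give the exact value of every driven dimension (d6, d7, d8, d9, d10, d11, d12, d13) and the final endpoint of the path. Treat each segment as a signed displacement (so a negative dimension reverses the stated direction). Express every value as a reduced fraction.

Apply edit: d1 := 20/3
  d6 = d5/3 + d2/3 + d1*3 = 29
  d7 = 1 + d4/2 - 2 = 3
  d8 = d3 + d7 + d1*4 = 116/3
  d9 = d3 + d1*3 + d7/4 = 119/4
  d10 = d7*2 = 6
  d11 = d7 - d1 = -11/3
  d12 = d10 - d7 + d9*5 = 607/4
  d13 = d2*4 - 6 - d3/3 = 43
Walk from origin (0, 0):
  seg 1: up by d12 = 607/4 → (0, 607/4)
  seg 2: left by d8 = 116/3 → (-116/3, 607/4)
  seg 3: up by d5 = 14 → (-116/3, 663/4)
  seg 4: down by d11 = -11/3 → (-116/3, 2033/12)
  seg 5: left by d11 = -11/3 → (-35, 2033/12)
  seg 6: right by d9 = 119/4 → (-21/4, 2033/12)
  seg 7: right by d13 = 43 → (151/4, 2033/12)
  seg 8: left by d11 = -11/3 → (497/12, 2033/12)

d6 = 29
d7 = 3
d8 = 116/3
d9 = 119/4
d10 = 6
d11 = -11/3
d12 = 607/4
d13 = 43
endpoint = (497/12, 2033/12)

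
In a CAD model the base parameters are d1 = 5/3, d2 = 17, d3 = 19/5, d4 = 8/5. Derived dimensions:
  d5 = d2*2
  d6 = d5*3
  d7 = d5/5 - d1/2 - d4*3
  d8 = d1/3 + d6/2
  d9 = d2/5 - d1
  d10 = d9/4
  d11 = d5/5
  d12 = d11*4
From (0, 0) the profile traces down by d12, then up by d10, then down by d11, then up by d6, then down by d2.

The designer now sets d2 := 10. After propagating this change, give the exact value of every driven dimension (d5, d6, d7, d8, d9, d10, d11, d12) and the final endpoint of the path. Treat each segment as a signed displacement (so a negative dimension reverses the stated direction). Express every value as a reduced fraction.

Apply edit: d2 := 10
  d5 = d2*2 = 20
  d6 = d5*3 = 60
  d7 = d5/5 - d1/2 - d4*3 = -49/30
  d8 = d1/3 + d6/2 = 275/9
  d9 = d2/5 - d1 = 1/3
  d10 = d9/4 = 1/12
  d11 = d5/5 = 4
  d12 = d11*4 = 16
Walk from origin (0, 0):
  seg 1: down by d12 = 16 → (0, -16)
  seg 2: up by d10 = 1/12 → (0, -191/12)
  seg 3: down by d11 = 4 → (0, -239/12)
  seg 4: up by d6 = 60 → (0, 481/12)
  seg 5: down by d2 = 10 → (0, 361/12)

d5 = 20
d6 = 60
d7 = -49/30
d8 = 275/9
d9 = 1/3
d10 = 1/12
d11 = 4
d12 = 16
endpoint = (0, 361/12)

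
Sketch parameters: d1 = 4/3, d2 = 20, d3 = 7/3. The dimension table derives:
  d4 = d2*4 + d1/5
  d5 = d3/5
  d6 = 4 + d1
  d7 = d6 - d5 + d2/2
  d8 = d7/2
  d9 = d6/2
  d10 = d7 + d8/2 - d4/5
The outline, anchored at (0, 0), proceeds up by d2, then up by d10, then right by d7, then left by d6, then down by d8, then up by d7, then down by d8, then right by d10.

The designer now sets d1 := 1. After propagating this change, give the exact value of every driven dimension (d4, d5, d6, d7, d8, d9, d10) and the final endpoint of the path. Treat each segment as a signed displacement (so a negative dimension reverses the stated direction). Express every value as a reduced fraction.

d4 = 401/5
d5 = 7/15
d6 = 5
d7 = 218/15
d8 = 109/15
d9 = 5/2
d10 = 319/150
endpoint = (583/50, 3319/150)

Apply edit: d1 := 1
  d4 = d2*4 + d1/5 = 401/5
  d5 = d3/5 = 7/15
  d6 = 4 + d1 = 5
  d7 = d6 - d5 + d2/2 = 218/15
  d8 = d7/2 = 109/15
  d9 = d6/2 = 5/2
  d10 = d7 + d8/2 - d4/5 = 319/150
Walk from origin (0, 0):
  seg 1: up by d2 = 20 → (0, 20)
  seg 2: up by d10 = 319/150 → (0, 3319/150)
  seg 3: right by d7 = 218/15 → (218/15, 3319/150)
  seg 4: left by d6 = 5 → (143/15, 3319/150)
  seg 5: down by d8 = 109/15 → (143/15, 743/50)
  seg 6: up by d7 = 218/15 → (143/15, 4409/150)
  seg 7: down by d8 = 109/15 → (143/15, 3319/150)
  seg 8: right by d10 = 319/150 → (583/50, 3319/150)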